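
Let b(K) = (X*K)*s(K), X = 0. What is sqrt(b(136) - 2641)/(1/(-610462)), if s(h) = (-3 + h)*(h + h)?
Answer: -610462*I*sqrt(2641) ≈ -3.1372e+7*I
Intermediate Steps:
s(h) = 2*h*(-3 + h) (s(h) = (-3 + h)*(2*h) = 2*h*(-3 + h))
b(K) = 0 (b(K) = (0*K)*(2*K*(-3 + K)) = 0*(2*K*(-3 + K)) = 0)
sqrt(b(136) - 2641)/(1/(-610462)) = sqrt(0 - 2641)/(1/(-610462)) = sqrt(-2641)/(-1/610462) = (I*sqrt(2641))*(-610462) = -610462*I*sqrt(2641)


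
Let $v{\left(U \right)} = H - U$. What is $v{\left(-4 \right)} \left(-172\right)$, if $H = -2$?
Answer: $-344$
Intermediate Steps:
$v{\left(U \right)} = -2 - U$
$v{\left(-4 \right)} \left(-172\right) = \left(-2 - -4\right) \left(-172\right) = \left(-2 + 4\right) \left(-172\right) = 2 \left(-172\right) = -344$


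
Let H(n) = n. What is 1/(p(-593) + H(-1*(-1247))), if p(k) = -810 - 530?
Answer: -1/93 ≈ -0.010753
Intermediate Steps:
p(k) = -1340
1/(p(-593) + H(-1*(-1247))) = 1/(-1340 - 1*(-1247)) = 1/(-1340 + 1247) = 1/(-93) = -1/93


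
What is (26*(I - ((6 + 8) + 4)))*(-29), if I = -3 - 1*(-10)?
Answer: 8294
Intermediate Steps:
I = 7 (I = -3 + 10 = 7)
(26*(I - ((6 + 8) + 4)))*(-29) = (26*(7 - ((6 + 8) + 4)))*(-29) = (26*(7 - (14 + 4)))*(-29) = (26*(7 - 1*18))*(-29) = (26*(7 - 18))*(-29) = (26*(-11))*(-29) = -286*(-29) = 8294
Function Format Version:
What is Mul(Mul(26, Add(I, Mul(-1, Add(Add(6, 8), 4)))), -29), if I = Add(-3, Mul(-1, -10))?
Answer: 8294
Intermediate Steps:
I = 7 (I = Add(-3, 10) = 7)
Mul(Mul(26, Add(I, Mul(-1, Add(Add(6, 8), 4)))), -29) = Mul(Mul(26, Add(7, Mul(-1, Add(Add(6, 8), 4)))), -29) = Mul(Mul(26, Add(7, Mul(-1, Add(14, 4)))), -29) = Mul(Mul(26, Add(7, Mul(-1, 18))), -29) = Mul(Mul(26, Add(7, -18)), -29) = Mul(Mul(26, -11), -29) = Mul(-286, -29) = 8294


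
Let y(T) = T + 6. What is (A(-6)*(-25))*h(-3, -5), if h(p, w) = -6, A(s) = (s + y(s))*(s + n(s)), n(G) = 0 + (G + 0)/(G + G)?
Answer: 4950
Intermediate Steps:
n(G) = 1/2 (n(G) = 0 + G/((2*G)) = 0 + G*(1/(2*G)) = 0 + 1/2 = 1/2)
y(T) = 6 + T
A(s) = (1/2 + s)*(6 + 2*s) (A(s) = (s + (6 + s))*(s + 1/2) = (6 + 2*s)*(1/2 + s) = (1/2 + s)*(6 + 2*s))
(A(-6)*(-25))*h(-3, -5) = ((3 + 2*(-6)**2 + 7*(-6))*(-25))*(-6) = ((3 + 2*36 - 42)*(-25))*(-6) = ((3 + 72 - 42)*(-25))*(-6) = (33*(-25))*(-6) = -825*(-6) = 4950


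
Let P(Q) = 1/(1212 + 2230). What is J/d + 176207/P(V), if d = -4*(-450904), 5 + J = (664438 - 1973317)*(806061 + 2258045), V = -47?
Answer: 1089890665453125/1803616 ≈ 6.0428e+8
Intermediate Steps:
J = -4010543997179 (J = -5 + (664438 - 1973317)*(806061 + 2258045) = -5 - 1308879*3064106 = -5 - 4010543997174 = -4010543997179)
d = 1803616
P(Q) = 1/3442
J/d + 176207/P(V) = -4010543997179/1803616 + 176207/(1/3442) = -4010543997179*1/1803616 + 176207*3442 = -4010543997179/1803616 + 606504494 = 1089890665453125/1803616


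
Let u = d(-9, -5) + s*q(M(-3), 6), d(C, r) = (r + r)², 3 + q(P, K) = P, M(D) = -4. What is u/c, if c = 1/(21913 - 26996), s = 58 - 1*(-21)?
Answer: 2302599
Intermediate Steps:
q(P, K) = -3 + P
d(C, r) = 4*r² (d(C, r) = (2*r)² = 4*r²)
s = 79 (s = 58 + 21 = 79)
c = -1/5083 (c = 1/(-5083) = -1/5083 ≈ -0.00019673)
u = -453 (u = 4*(-5)² + 79*(-3 - 4) = 4*25 + 79*(-7) = 100 - 553 = -453)
u/c = -453/(-1/5083) = -453*(-5083) = 2302599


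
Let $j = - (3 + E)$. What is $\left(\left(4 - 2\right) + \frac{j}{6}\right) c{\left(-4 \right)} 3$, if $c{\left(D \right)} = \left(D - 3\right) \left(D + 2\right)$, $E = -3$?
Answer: $84$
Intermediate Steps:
$c{\left(D \right)} = \left(-3 + D\right) \left(2 + D\right)$
$j = 0$ ($j = - (3 - 3) = \left(-1\right) 0 = 0$)
$\left(\left(4 - 2\right) + \frac{j}{6}\right) c{\left(-4 \right)} 3 = \left(\left(4 - 2\right) + \frac{0}{6}\right) \left(-6 + \left(-4\right)^{2} - -4\right) 3 = \left(2 + 0 \cdot \frac{1}{6}\right) \left(-6 + 16 + 4\right) 3 = \left(2 + 0\right) 14 \cdot 3 = 2 \cdot 14 \cdot 3 = 28 \cdot 3 = 84$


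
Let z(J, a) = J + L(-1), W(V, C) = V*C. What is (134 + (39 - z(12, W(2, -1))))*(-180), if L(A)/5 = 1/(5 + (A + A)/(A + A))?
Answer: -28830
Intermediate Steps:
W(V, C) = C*V
L(A) = ⅚ (L(A) = 5/(5 + (A + A)/(A + A)) = 5/(5 + (2*A)/((2*A))) = 5/(5 + (2*A)*(1/(2*A))) = 5/(5 + 1) = 5/6 = 5*(⅙) = ⅚)
z(J, a) = ⅚ + J (z(J, a) = J + ⅚ = ⅚ + J)
(134 + (39 - z(12, W(2, -1))))*(-180) = (134 + (39 - (⅚ + 12)))*(-180) = (134 + (39 - 1*77/6))*(-180) = (134 + (39 - 77/6))*(-180) = (134 + 157/6)*(-180) = (961/6)*(-180) = -28830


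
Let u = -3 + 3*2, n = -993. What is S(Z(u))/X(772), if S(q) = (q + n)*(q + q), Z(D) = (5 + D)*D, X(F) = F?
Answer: -11628/193 ≈ -60.249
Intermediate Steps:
u = 3 (u = -3 + 6 = 3)
Z(D) = D*(5 + D)
S(q) = 2*q*(-993 + q) (S(q) = (q - 993)*(q + q) = (-993 + q)*(2*q) = 2*q*(-993 + q))
S(Z(u))/X(772) = (2*(3*(5 + 3))*(-993 + 3*(5 + 3)))/772 = (2*(3*8)*(-993 + 3*8))*(1/772) = (2*24*(-993 + 24))*(1/772) = (2*24*(-969))*(1/772) = -46512*1/772 = -11628/193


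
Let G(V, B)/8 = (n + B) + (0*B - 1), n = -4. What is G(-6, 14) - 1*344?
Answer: -272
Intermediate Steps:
G(V, B) = -40 + 8*B (G(V, B) = 8*((-4 + B) + (0*B - 1)) = 8*((-4 + B) + (0 - 1)) = 8*((-4 + B) - 1) = 8*(-5 + B) = -40 + 8*B)
G(-6, 14) - 1*344 = (-40 + 8*14) - 1*344 = (-40 + 112) - 344 = 72 - 344 = -272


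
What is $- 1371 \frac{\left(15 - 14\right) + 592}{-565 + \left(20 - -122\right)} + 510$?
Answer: $\frac{342911}{141} \approx 2432.0$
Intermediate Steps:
$- 1371 \frac{\left(15 - 14\right) + 592}{-565 + \left(20 - -122\right)} + 510 = - 1371 \frac{\left(15 - 14\right) + 592}{-565 + \left(20 + 122\right)} + 510 = - 1371 \frac{1 + 592}{-565 + 142} + 510 = - 1371 \frac{593}{-423} + 510 = - 1371 \cdot 593 \left(- \frac{1}{423}\right) + 510 = \left(-1371\right) \left(- \frac{593}{423}\right) + 510 = \frac{271001}{141} + 510 = \frac{342911}{141}$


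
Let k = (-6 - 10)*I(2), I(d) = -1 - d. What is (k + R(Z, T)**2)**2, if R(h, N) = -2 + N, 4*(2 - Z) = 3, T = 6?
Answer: 4096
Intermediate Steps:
Z = 5/4 (Z = 2 - 1/4*3 = 2 - 3/4 = 5/4 ≈ 1.2500)
k = 48 (k = (-6 - 10)*(-1 - 1*2) = -16*(-1 - 2) = -16*(-3) = 48)
(k + R(Z, T)**2)**2 = (48 + (-2 + 6)**2)**2 = (48 + 4**2)**2 = (48 + 16)**2 = 64**2 = 4096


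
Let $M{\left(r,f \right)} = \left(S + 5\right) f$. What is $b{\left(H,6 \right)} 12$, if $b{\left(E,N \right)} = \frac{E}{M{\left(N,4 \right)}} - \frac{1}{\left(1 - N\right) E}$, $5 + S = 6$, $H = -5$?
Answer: $- \frac{149}{50} \approx -2.98$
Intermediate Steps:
$S = 1$ ($S = -5 + 6 = 1$)
$M{\left(r,f \right)} = 6 f$ ($M{\left(r,f \right)} = \left(1 + 5\right) f = 6 f$)
$b{\left(E,N \right)} = \frac{E}{24} - \frac{1}{E \left(1 - N\right)}$ ($b{\left(E,N \right)} = \frac{E}{6 \cdot 4} - \frac{1}{\left(1 - N\right) E} = \frac{E}{24} - \frac{1}{E \left(1 - N\right)}$)
$b{\left(H,6 \right)} 12 = \frac{24 - \left(-5\right)^{2} + 6 \left(-5\right)^{2}}{24 \left(-5\right) \left(-1 + 6\right)} 12 = \frac{1}{24} \left(- \frac{1}{5}\right) \frac{1}{5} \left(24 - 25 + 6 \cdot 25\right) 12 = \frac{1}{24} \left(- \frac{1}{5}\right) \frac{1}{5} \left(24 - 25 + 150\right) 12 = \frac{1}{24} \left(- \frac{1}{5}\right) \frac{1}{5} \cdot 149 \cdot 12 = \left(- \frac{149}{600}\right) 12 = - \frac{149}{50}$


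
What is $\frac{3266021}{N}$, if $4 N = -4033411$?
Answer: $- \frac{13064084}{4033411} \approx -3.239$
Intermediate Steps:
$N = - \frac{4033411}{4}$ ($N = \frac{1}{4} \left(-4033411\right) = - \frac{4033411}{4} \approx -1.0084 \cdot 10^{6}$)
$\frac{3266021}{N} = \frac{3266021}{- \frac{4033411}{4}} = 3266021 \left(- \frac{4}{4033411}\right) = - \frac{13064084}{4033411}$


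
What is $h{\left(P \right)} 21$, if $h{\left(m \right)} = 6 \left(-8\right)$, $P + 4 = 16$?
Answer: $-1008$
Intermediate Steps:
$P = 12$ ($P = -4 + 16 = 12$)
$h{\left(m \right)} = -48$
$h{\left(P \right)} 21 = \left(-48\right) 21 = -1008$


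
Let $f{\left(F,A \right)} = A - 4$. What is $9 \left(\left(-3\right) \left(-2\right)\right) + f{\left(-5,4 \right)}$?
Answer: $54$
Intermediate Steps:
$f{\left(F,A \right)} = -4 + A$
$9 \left(\left(-3\right) \left(-2\right)\right) + f{\left(-5,4 \right)} = 9 \left(\left(-3\right) \left(-2\right)\right) + \left(-4 + 4\right) = 9 \cdot 6 + 0 = 54 + 0 = 54$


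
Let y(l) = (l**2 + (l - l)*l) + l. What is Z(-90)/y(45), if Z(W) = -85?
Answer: -17/414 ≈ -0.041063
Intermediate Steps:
y(l) = l + l**2 (y(l) = (l**2 + 0*l) + l = (l**2 + 0) + l = l**2 + l = l + l**2)
Z(-90)/y(45) = -85*1/(45*(1 + 45)) = -85/(45*46) = -85/2070 = -85*1/2070 = -17/414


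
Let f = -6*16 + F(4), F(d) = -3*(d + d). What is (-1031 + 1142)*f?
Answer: -13320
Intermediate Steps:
F(d) = -6*d
f = -120 (f = -6*16 - 6*4 = -96 - 24 = -120)
(-1031 + 1142)*f = (-1031 + 1142)*(-120) = 111*(-120) = -13320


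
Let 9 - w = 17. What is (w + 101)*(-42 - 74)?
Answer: -10788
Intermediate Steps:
w = -8 (w = 9 - 1*17 = 9 - 17 = -8)
(w + 101)*(-42 - 74) = (-8 + 101)*(-42 - 74) = 93*(-116) = -10788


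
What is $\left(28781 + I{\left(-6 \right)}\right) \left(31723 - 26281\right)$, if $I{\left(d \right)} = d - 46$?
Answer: $156343218$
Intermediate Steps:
$I{\left(d \right)} = -46 + d$ ($I{\left(d \right)} = d - 46 = -46 + d$)
$\left(28781 + I{\left(-6 \right)}\right) \left(31723 - 26281\right) = \left(28781 - 52\right) \left(31723 - 26281\right) = \left(28781 - 52\right) 5442 = 28729 \cdot 5442 = 156343218$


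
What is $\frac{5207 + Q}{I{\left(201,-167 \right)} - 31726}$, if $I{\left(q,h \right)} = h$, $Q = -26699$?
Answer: $\frac{7164}{10631} \approx 0.67388$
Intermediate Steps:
$\frac{5207 + Q}{I{\left(201,-167 \right)} - 31726} = \frac{5207 - 26699}{-167 - 31726} = - \frac{21492}{-31893} = \left(-21492\right) \left(- \frac{1}{31893}\right) = \frac{7164}{10631}$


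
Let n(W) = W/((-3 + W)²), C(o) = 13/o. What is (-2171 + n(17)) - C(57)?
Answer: -24255991/11172 ≈ -2171.1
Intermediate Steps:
n(W) = W/(-3 + W)²
(-2171 + n(17)) - C(57) = (-2171 + 17/(-3 + 17)²) - 13/57 = (-2171 + 17/14²) - 13/57 = (-2171 + 17*(1/196)) - 1*13/57 = (-2171 + 17/196) - 13/57 = -425499/196 - 13/57 = -24255991/11172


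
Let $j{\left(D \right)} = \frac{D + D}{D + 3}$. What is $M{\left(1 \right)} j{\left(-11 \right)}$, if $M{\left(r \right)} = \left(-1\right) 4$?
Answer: $-11$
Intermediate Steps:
$M{\left(r \right)} = -4$
$j{\left(D \right)} = \frac{2 D}{3 + D}$
$M{\left(1 \right)} j{\left(-11 \right)} = - 4 \cdot 2 \left(-11\right) \frac{1}{3 - 11} = - 4 \cdot 2 \left(-11\right) \frac{1}{-8} = - 4 \cdot 2 \left(-11\right) \left(- \frac{1}{8}\right) = \left(-4\right) \frac{11}{4} = -11$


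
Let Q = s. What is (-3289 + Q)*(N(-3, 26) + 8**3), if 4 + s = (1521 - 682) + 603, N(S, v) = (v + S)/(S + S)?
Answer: -1881233/2 ≈ -9.4062e+5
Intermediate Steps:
N(S, v) = (S + v)/(2*S) (N(S, v) = (S + v)/((2*S)) = (S + v)*(1/(2*S)) = (S + v)/(2*S))
s = 1438 (s = -4 + ((1521 - 682) + 603) = -4 + (839 + 603) = -4 + 1442 = 1438)
Q = 1438
(-3289 + Q)*(N(-3, 26) + 8**3) = (-3289 + 1438)*((1/2)*(-3 + 26)/(-3) + 8**3) = -1851*((1/2)*(-1/3)*23 + 512) = -1851*(-23/6 + 512) = -1851*3049/6 = -1881233/2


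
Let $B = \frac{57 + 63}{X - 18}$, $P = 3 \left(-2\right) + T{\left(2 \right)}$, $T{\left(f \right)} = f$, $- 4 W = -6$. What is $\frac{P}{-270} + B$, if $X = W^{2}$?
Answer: $- \frac{7186}{945} \approx -7.6042$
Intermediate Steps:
$W = \frac{3}{2}$ ($W = \left(- \frac{1}{4}\right) \left(-6\right) = \frac{3}{2} \approx 1.5$)
$X = \frac{9}{4}$ ($X = \left(\frac{3}{2}\right)^{2} = \frac{9}{4} \approx 2.25$)
$P = -4$ ($P = 3 \left(-2\right) + 2 = -6 + 2 = -4$)
$B = - \frac{160}{21}$ ($B = \frac{57 + 63}{\frac{9}{4} - 18} = \frac{120}{- \frac{63}{4}} = 120 \left(- \frac{4}{63}\right) = - \frac{160}{21} \approx -7.619$)
$\frac{P}{-270} + B = \frac{1}{-270} \left(-4\right) - \frac{160}{21} = \left(- \frac{1}{270}\right) \left(-4\right) - \frac{160}{21} = \frac{2}{135} - \frac{160}{21} = - \frac{7186}{945}$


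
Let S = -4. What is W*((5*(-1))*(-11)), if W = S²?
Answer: 880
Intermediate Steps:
W = 16 (W = (-4)² = 16)
W*((5*(-1))*(-11)) = 16*((5*(-1))*(-11)) = 16*(-5*(-11)) = 16*55 = 880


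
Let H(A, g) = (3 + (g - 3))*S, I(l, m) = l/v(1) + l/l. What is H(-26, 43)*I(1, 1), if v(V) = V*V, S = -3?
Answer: -258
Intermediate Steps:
v(V) = V**2
I(l, m) = 1 + l (I(l, m) = l/(1**2) + l/l = l/1 + 1 = l*1 + 1 = l + 1 = 1 + l)
H(A, g) = -3*g (H(A, g) = (3 + (g - 3))*(-3) = (3 + (-3 + g))*(-3) = g*(-3) = -3*g)
H(-26, 43)*I(1, 1) = (-3*43)*(1 + 1) = -129*2 = -258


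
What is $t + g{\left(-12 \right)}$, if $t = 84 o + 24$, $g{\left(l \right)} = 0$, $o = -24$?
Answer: $-1992$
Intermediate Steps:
$t = -1992$ ($t = 84 \left(-24\right) + 24 = -2016 + 24 = -1992$)
$t + g{\left(-12 \right)} = -1992 + 0 = -1992$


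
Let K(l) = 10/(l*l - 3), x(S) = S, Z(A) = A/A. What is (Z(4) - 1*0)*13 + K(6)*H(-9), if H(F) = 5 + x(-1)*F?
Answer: 569/33 ≈ 17.242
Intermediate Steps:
Z(A) = 1
K(l) = 10/(-3 + l²) (K(l) = 10/(l² - 3) = 10/(-3 + l²))
H(F) = 5 - F
(Z(4) - 1*0)*13 + K(6)*H(-9) = (1 - 1*0)*13 + (10/(-3 + 6²))*(5 - 1*(-9)) = (1 + 0)*13 + (10/(-3 + 36))*(5 + 9) = 1*13 + (10/33)*14 = 13 + (10*(1/33))*14 = 13 + (10/33)*14 = 13 + 140/33 = 569/33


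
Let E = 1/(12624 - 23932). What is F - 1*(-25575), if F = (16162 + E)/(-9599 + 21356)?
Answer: 1133443949865/44316052 ≈ 25576.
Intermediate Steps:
E = -1/11308 (E = 1/(-11308) = -1/11308 ≈ -8.8433e-5)
F = 60919965/44316052 (F = (16162 - 1/11308)/(-9599 + 21356) = (182759895/11308)/11757 = (182759895/11308)*(1/11757) = 60919965/44316052 ≈ 1.3747)
F - 1*(-25575) = 60919965/44316052 - 1*(-25575) = 60919965/44316052 + 25575 = 1133443949865/44316052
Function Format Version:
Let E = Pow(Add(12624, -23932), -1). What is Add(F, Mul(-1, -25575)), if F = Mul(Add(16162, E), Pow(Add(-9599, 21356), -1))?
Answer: Rational(1133443949865, 44316052) ≈ 25576.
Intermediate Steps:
E = Rational(-1, 11308) (E = Pow(-11308, -1) = Rational(-1, 11308) ≈ -8.8433e-5)
F = Rational(60919965, 44316052) (F = Mul(Add(16162, Rational(-1, 11308)), Pow(Add(-9599, 21356), -1)) = Mul(Rational(182759895, 11308), Pow(11757, -1)) = Mul(Rational(182759895, 11308), Rational(1, 11757)) = Rational(60919965, 44316052) ≈ 1.3747)
Add(F, Mul(-1, -25575)) = Add(Rational(60919965, 44316052), Mul(-1, -25575)) = Add(Rational(60919965, 44316052), 25575) = Rational(1133443949865, 44316052)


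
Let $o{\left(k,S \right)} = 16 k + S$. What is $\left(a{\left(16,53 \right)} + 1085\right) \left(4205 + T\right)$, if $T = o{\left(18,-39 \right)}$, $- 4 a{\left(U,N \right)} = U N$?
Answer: $3888342$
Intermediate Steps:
$o{\left(k,S \right)} = S + 16 k$
$a{\left(U,N \right)} = - \frac{N U}{4}$ ($a{\left(U,N \right)} = - \frac{U N}{4} = - \frac{N U}{4}$)
$T = 249$ ($T = -39 + 16 \cdot 18 = -39 + 288 = 249$)
$\left(a{\left(16,53 \right)} + 1085\right) \left(4205 + T\right) = \left(\left(- \frac{1}{4}\right) 53 \cdot 16 + 1085\right) \left(4205 + 249\right) = \left(-212 + 1085\right) 4454 = 873 \cdot 4454 = 3888342$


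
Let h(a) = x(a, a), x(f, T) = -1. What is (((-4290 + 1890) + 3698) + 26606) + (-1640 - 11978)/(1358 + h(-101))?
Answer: 37852110/1357 ≈ 27894.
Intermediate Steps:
h(a) = -1
(((-4290 + 1890) + 3698) + 26606) + (-1640 - 11978)/(1358 + h(-101)) = (((-4290 + 1890) + 3698) + 26606) + (-1640 - 11978)/(1358 - 1) = ((-2400 + 3698) + 26606) - 13618/1357 = (1298 + 26606) - 13618*1/1357 = 27904 - 13618/1357 = 37852110/1357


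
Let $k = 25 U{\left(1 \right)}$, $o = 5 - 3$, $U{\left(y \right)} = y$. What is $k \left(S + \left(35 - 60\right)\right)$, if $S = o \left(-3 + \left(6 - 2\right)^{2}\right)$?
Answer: $25$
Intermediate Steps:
$o = 2$
$S = 26$ ($S = 2 \left(-3 + \left(6 - 2\right)^{2}\right) = 2 \left(-3 + 4^{2}\right) = 2 \left(-3 + 16\right) = 2 \cdot 13 = 26$)
$k = 25$ ($k = 25 \cdot 1 = 25$)
$k \left(S + \left(35 - 60\right)\right) = 25 \left(26 + \left(35 - 60\right)\right) = 25 \left(26 - 25\right) = 25 \cdot 1 = 25$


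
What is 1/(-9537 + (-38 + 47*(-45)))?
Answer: -1/11690 ≈ -8.5543e-5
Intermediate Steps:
1/(-9537 + (-38 + 47*(-45))) = 1/(-9537 + (-38 - 2115)) = 1/(-9537 - 2153) = 1/(-11690) = -1/11690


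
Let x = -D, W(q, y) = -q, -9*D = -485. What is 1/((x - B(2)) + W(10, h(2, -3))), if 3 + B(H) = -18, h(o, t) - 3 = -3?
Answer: -9/386 ≈ -0.023316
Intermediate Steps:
D = 485/9 (D = -1/9*(-485) = 485/9 ≈ 53.889)
h(o, t) = 0 (h(o, t) = 3 - 3 = 0)
B(H) = -21 (B(H) = -3 - 18 = -21)
x = -485/9 (x = -1*485/9 = -485/9 ≈ -53.889)
1/((x - B(2)) + W(10, h(2, -3))) = 1/((-485/9 - 1*(-21)) - 1*10) = 1/((-485/9 + 21) - 10) = 1/(-296/9 - 10) = 1/(-386/9) = -9/386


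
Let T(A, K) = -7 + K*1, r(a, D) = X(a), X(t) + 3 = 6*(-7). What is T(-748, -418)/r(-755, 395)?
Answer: 85/9 ≈ 9.4444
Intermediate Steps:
X(t) = -45 (X(t) = -3 + 6*(-7) = -3 - 42 = -45)
r(a, D) = -45
T(A, K) = -7 + K
T(-748, -418)/r(-755, 395) = (-7 - 418)/(-45) = -425*(-1/45) = 85/9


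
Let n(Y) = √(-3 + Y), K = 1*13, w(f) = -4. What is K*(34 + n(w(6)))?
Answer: 442 + 13*I*√7 ≈ 442.0 + 34.395*I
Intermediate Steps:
K = 13
K*(34 + n(w(6))) = 13*(34 + √(-3 - 4)) = 13*(34 + √(-7)) = 13*(34 + I*√7) = 442 + 13*I*√7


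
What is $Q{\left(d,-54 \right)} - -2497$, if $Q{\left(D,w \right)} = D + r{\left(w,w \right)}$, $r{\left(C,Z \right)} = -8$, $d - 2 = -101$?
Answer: $2390$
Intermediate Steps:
$d = -99$ ($d = 2 - 101 = -99$)
$Q{\left(D,w \right)} = -8 + D$ ($Q{\left(D,w \right)} = D - 8 = -8 + D$)
$Q{\left(d,-54 \right)} - -2497 = \left(-8 - 99\right) - -2497 = -107 + 2497 = 2390$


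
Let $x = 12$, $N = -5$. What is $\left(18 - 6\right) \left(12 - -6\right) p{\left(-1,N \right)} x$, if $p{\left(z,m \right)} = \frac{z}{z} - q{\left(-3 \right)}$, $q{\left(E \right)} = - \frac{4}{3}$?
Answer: $6048$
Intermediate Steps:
$q{\left(E \right)} = - \frac{4}{3}$ ($q{\left(E \right)} = \left(-4\right) \frac{1}{3} = - \frac{4}{3}$)
$p{\left(z,m \right)} = \frac{7}{3}$ ($p{\left(z,m \right)} = \frac{z}{z} - - \frac{4}{3} = 1 + \frac{4}{3} = \frac{7}{3}$)
$\left(18 - 6\right) \left(12 - -6\right) p{\left(-1,N \right)} x = \left(18 - 6\right) \left(12 - -6\right) \frac{7}{3} \cdot 12 = 12 \left(12 + 6\right) \frac{7}{3} \cdot 12 = 12 \cdot 18 \cdot \frac{7}{3} \cdot 12 = 216 \cdot \frac{7}{3} \cdot 12 = 504 \cdot 12 = 6048$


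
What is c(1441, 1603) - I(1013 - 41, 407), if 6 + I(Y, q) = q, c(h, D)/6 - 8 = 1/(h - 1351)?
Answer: -5294/15 ≈ -352.93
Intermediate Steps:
c(h, D) = 48 + 6/(-1351 + h) (c(h, D) = 48 + 6/(h - 1351) = 48 + 6/(-1351 + h))
I(Y, q) = -6 + q
c(1441, 1603) - I(1013 - 41, 407) = 6*(-10807 + 8*1441)/(-1351 + 1441) - (-6 + 407) = 6*(-10807 + 11528)/90 - 1*401 = 6*(1/90)*721 - 401 = 721/15 - 401 = -5294/15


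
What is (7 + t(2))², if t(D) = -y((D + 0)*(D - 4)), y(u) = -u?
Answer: 9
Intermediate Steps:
t(D) = D*(-4 + D) (t(D) = -(-1)*(D + 0)*(D - 4) = -(-1)*D*(-4 + D) = D*(-4 + D))
(7 + t(2))² = (7 + 2*(-4 + 2))² = (7 + 2*(-2))² = (7 - 4)² = 3² = 9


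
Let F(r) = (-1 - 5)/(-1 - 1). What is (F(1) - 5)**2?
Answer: 4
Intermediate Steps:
F(r) = 3 (F(r) = -6/(-2) = -6*(-1/2) = 3)
(F(1) - 5)**2 = (3 - 5)**2 = (-2)**2 = 4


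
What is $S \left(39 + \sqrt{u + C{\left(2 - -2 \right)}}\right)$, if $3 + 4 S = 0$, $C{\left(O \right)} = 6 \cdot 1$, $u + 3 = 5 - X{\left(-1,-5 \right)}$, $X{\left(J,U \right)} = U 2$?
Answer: $- \frac{117}{4} - \frac{9 \sqrt{2}}{4} \approx -32.432$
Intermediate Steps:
$X{\left(J,U \right)} = 2 U$
$u = 12$ ($u = -3 - \left(-5 + 2 \left(-5\right)\right) = -3 + \left(5 - -10\right) = -3 + \left(5 + 10\right) = -3 + 15 = 12$)
$C{\left(O \right)} = 6$
$S = - \frac{3}{4}$ ($S = - \frac{3}{4} + \frac{1}{4} \cdot 0 = - \frac{3}{4} + 0 = - \frac{3}{4} \approx -0.75$)
$S \left(39 + \sqrt{u + C{\left(2 - -2 \right)}}\right) = - \frac{3 \left(39 + \sqrt{12 + 6}\right)}{4} = - \frac{3 \left(39 + \sqrt{18}\right)}{4} = - \frac{3 \left(39 + 3 \sqrt{2}\right)}{4} = - \frac{117}{4} - \frac{9 \sqrt{2}}{4}$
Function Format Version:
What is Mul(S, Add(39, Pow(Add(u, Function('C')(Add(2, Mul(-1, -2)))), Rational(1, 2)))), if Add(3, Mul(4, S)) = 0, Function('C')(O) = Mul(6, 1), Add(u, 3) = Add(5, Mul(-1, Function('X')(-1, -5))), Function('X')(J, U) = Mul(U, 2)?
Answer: Add(Rational(-117, 4), Mul(Rational(-9, 4), Pow(2, Rational(1, 2)))) ≈ -32.432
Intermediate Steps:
Function('X')(J, U) = Mul(2, U)
u = 12 (u = Add(-3, Add(5, Mul(-1, Mul(2, -5)))) = Add(-3, Add(5, Mul(-1, -10))) = Add(-3, Add(5, 10)) = Add(-3, 15) = 12)
Function('C')(O) = 6
S = Rational(-3, 4) (S = Add(Rational(-3, 4), Mul(Rational(1, 4), 0)) = Add(Rational(-3, 4), 0) = Rational(-3, 4) ≈ -0.75000)
Mul(S, Add(39, Pow(Add(u, Function('C')(Add(2, Mul(-1, -2)))), Rational(1, 2)))) = Mul(Rational(-3, 4), Add(39, Pow(Add(12, 6), Rational(1, 2)))) = Mul(Rational(-3, 4), Add(39, Pow(18, Rational(1, 2)))) = Mul(Rational(-3, 4), Add(39, Mul(3, Pow(2, Rational(1, 2))))) = Add(Rational(-117, 4), Mul(Rational(-9, 4), Pow(2, Rational(1, 2))))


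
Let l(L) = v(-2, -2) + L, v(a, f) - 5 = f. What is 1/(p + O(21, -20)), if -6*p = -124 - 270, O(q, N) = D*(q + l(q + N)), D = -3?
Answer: -3/28 ≈ -0.10714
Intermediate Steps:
v(a, f) = 5 + f
l(L) = 3 + L (l(L) = (5 - 2) + L = 3 + L)
O(q, N) = -9 - 6*q - 3*N (O(q, N) = -3*(q + (3 + (q + N))) = -3*(q + (3 + (N + q))) = -3*(q + (3 + N + q)) = -3*(3 + N + 2*q) = -9 - 6*q - 3*N)
p = 197/3 (p = -(-124 - 270)/6 = -⅙*(-394) = 197/3 ≈ 65.667)
1/(p + O(21, -20)) = 1/(197/3 + (-9 - 6*21 - 3*(-20))) = 1/(197/3 + (-9 - 126 + 60)) = 1/(197/3 - 75) = 1/(-28/3) = -3/28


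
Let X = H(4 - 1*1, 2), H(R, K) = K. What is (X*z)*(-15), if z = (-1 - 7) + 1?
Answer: 210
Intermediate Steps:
z = -7 (z = -8 + 1 = -7)
X = 2
(X*z)*(-15) = (2*(-7))*(-15) = -14*(-15) = 210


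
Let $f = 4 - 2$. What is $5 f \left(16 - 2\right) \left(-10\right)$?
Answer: $-1400$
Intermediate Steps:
$f = 2$ ($f = 4 - 2 = 2$)
$5 f \left(16 - 2\right) \left(-10\right) = 5 \cdot 2 \left(16 - 2\right) \left(-10\right) = 10 \cdot 14 \left(-10\right) = 140 \left(-10\right) = -1400$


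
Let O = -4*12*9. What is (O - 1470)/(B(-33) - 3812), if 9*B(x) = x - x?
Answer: 951/1906 ≈ 0.49895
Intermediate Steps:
B(x) = 0 (B(x) = (x - x)/9 = (⅑)*0 = 0)
O = -432 (O = -48*9 = -432)
(O - 1470)/(B(-33) - 3812) = (-432 - 1470)/(0 - 3812) = -1902/(-3812) = -1902*(-1/3812) = 951/1906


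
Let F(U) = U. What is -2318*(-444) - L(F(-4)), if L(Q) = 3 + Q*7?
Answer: 1029217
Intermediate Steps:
L(Q) = 3 + 7*Q
-2318*(-444) - L(F(-4)) = -2318*(-444) - (3 + 7*(-4)) = 1029192 - (3 - 28) = 1029192 - 1*(-25) = 1029192 + 25 = 1029217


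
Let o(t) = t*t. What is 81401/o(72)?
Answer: 81401/5184 ≈ 15.702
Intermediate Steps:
o(t) = t**2
81401/o(72) = 81401/(72**2) = 81401/5184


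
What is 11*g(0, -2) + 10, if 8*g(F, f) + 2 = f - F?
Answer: 9/2 ≈ 4.5000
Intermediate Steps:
g(F, f) = -¼ - F/8 + f/8 (g(F, f) = -¼ + (f - F)/8 = -¼ + (-F/8 + f/8) = -¼ - F/8 + f/8)
11*g(0, -2) + 10 = 11*(-¼ - ⅛*0 + (⅛)*(-2)) + 10 = 11*(-¼ + 0 - ¼) + 10 = 11*(-½) + 10 = -11/2 + 10 = 9/2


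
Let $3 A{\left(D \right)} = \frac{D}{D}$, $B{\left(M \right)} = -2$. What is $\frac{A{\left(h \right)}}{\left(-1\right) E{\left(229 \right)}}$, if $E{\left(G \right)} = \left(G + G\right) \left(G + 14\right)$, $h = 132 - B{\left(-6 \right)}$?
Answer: $- \frac{1}{333882} \approx -2.9951 \cdot 10^{-6}$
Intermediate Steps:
$h = 134$ ($h = 132 - -2 = 132 + 2 = 134$)
$E{\left(G \right)} = 2 G \left(14 + G\right)$
$A{\left(D \right)} = \frac{1}{3}$ ($A{\left(D \right)} = \frac{D \frac{1}{D}}{3} = \frac{1}{3} \cdot 1 = \frac{1}{3}$)
$\frac{A{\left(h \right)}}{\left(-1\right) E{\left(229 \right)}} = \frac{1}{3 \left(- 2 \cdot 229 \left(14 + 229\right)\right)} = \frac{1}{3 \left(- 2 \cdot 229 \cdot 243\right)} = \frac{1}{3 \left(\left(-1\right) 111294\right)} = \frac{1}{3 \left(-111294\right)} = \frac{1}{3} \left(- \frac{1}{111294}\right) = - \frac{1}{333882}$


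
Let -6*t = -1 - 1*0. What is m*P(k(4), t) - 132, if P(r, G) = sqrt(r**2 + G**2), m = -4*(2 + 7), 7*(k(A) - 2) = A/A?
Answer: -132 - 6*sqrt(8149)/7 ≈ -209.38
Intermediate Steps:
k(A) = 15/7 (k(A) = 2 + (A/A)/7 = 2 + (1/7)*1 = 2 + 1/7 = 15/7)
m = -36 (m = -4*9 = -36)
t = 1/6 (t = -(-1 - 1*0)/6 = -(-1 + 0)/6 = -1/6*(-1) = 1/6 ≈ 0.16667)
P(r, G) = sqrt(G**2 + r**2)
m*P(k(4), t) - 132 = -36*sqrt((1/6)**2 + (15/7)**2) - 132 = -36*sqrt(1/36 + 225/49) - 132 = -6*sqrt(8149)/7 - 132 = -132 - 6*sqrt(8149)/7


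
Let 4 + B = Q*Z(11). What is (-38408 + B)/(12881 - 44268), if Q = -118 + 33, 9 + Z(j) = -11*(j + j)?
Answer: 17077/31387 ≈ 0.54408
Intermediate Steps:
Z(j) = -9 - 22*j (Z(j) = -9 - 11*(j + j) = -9 - 22*j)
Q = -85
B = 21331 (B = -4 - 85*(-9 - 22*11) = -4 - 85*(-9 - 242) = -4 - 85*(-251) = -4 + 21335 = 21331)
(-38408 + B)/(12881 - 44268) = (-38408 + 21331)/(12881 - 44268) = -17077/(-31387) = -17077*(-1/31387) = 17077/31387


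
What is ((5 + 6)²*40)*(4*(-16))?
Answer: -309760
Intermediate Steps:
((5 + 6)²*40)*(4*(-16)) = (11²*40)*(-64) = (121*40)*(-64) = 4840*(-64) = -309760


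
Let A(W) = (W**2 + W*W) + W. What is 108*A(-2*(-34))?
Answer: 1006128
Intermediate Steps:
A(W) = W + 2*W**2 (A(W) = (W**2 + W**2) + W = 2*W**2 + W = W + 2*W**2)
108*A(-2*(-34)) = 108*((-2*(-34))*(1 + 2*(-2*(-34)))) = 108*(68*(1 + 2*68)) = 108*(68*(1 + 136)) = 108*(68*137) = 108*9316 = 1006128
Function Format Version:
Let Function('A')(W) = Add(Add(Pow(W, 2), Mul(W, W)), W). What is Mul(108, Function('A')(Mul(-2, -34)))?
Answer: 1006128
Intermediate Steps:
Function('A')(W) = Add(W, Mul(2, Pow(W, 2))) (Function('A')(W) = Add(Add(Pow(W, 2), Pow(W, 2)), W) = Add(Mul(2, Pow(W, 2)), W) = Add(W, Mul(2, Pow(W, 2))))
Mul(108, Function('A')(Mul(-2, -34))) = Mul(108, Mul(Mul(-2, -34), Add(1, Mul(2, Mul(-2, -34))))) = Mul(108, Mul(68, Add(1, Mul(2, 68)))) = Mul(108, Mul(68, Add(1, 136))) = Mul(108, Mul(68, 137)) = Mul(108, 9316) = 1006128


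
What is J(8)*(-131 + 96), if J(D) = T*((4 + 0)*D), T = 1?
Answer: -1120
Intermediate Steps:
J(D) = 4*D (J(D) = 1*((4 + 0)*D) = 1*(4*D) = 4*D)
J(8)*(-131 + 96) = (4*8)*(-131 + 96) = 32*(-35) = -1120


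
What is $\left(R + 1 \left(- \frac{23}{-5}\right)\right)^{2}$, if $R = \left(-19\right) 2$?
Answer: $\frac{27889}{25} \approx 1115.6$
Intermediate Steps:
$R = -38$
$\left(R + 1 \left(- \frac{23}{-5}\right)\right)^{2} = \left(-38 + 1 \left(- \frac{23}{-5}\right)\right)^{2} = \left(-38 + 1 \left(\left(-23\right) \left(- \frac{1}{5}\right)\right)\right)^{2} = \left(-38 + 1 \cdot \frac{23}{5}\right)^{2} = \left(-38 + \frac{23}{5}\right)^{2} = \left(- \frac{167}{5}\right)^{2} = \frac{27889}{25}$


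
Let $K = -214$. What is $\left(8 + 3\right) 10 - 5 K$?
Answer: $1180$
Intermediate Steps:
$\left(8 + 3\right) 10 - 5 K = \left(8 + 3\right) 10 - 5 \left(-214\right) = 11 \cdot 10 - -1070 = 110 + 1070 = 1180$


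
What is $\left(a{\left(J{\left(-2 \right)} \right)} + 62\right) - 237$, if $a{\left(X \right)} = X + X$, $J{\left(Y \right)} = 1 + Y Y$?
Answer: $-165$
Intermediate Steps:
$J{\left(Y \right)} = 1 + Y^{2}$
$a{\left(X \right)} = 2 X$
$\left(a{\left(J{\left(-2 \right)} \right)} + 62\right) - 237 = \left(2 \left(1 + \left(-2\right)^{2}\right) + 62\right) - 237 = \left(2 \left(1 + 4\right) + 62\right) - 237 = \left(2 \cdot 5 + 62\right) - 237 = \left(10 + 62\right) - 237 = 72 - 237 = -165$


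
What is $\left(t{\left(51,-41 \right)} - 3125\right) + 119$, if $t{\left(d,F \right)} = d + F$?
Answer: $-2996$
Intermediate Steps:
$t{\left(d,F \right)} = F + d$
$\left(t{\left(51,-41 \right)} - 3125\right) + 119 = \left(\left(-41 + 51\right) - 3125\right) + 119 = \left(10 - 3125\right) + 119 = -3115 + 119 = -2996$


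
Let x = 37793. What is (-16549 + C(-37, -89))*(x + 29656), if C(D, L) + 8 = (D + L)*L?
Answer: -360380007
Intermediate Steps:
C(D, L) = -8 + L*(D + L) (C(D, L) = -8 + (D + L)*L = -8 + L*(D + L))
(-16549 + C(-37, -89))*(x + 29656) = (-16549 + (-8 + (-89)² - 37*(-89)))*(37793 + 29656) = (-16549 + (-8 + 7921 + 3293))*67449 = (-16549 + 11206)*67449 = -5343*67449 = -360380007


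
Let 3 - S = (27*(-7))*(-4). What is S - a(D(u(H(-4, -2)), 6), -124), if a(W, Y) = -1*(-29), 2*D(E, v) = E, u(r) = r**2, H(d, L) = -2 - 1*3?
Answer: -782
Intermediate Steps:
H(d, L) = -5 (H(d, L) = -2 - 3 = -5)
D(E, v) = E/2
a(W, Y) = 29
S = -753 (S = 3 - 27*(-7)*(-4) = 3 - (-189)*(-4) = 3 - 1*756 = 3 - 756 = -753)
S - a(D(u(H(-4, -2)), 6), -124) = -753 - 1*29 = -753 - 29 = -782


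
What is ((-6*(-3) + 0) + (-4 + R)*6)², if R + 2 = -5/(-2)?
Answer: 9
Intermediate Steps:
R = ½ (R = -2 - 5/(-2) = -2 - 5*(-½) = -2 + 5/2 = ½ ≈ 0.50000)
((-6*(-3) + 0) + (-4 + R)*6)² = ((-6*(-3) + 0) + (-4 + ½)*6)² = ((18 + 0) - 7/2*6)² = (18 - 21)² = (-3)² = 9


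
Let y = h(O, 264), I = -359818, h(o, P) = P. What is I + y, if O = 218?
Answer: -359554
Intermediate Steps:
y = 264
I + y = -359818 + 264 = -359554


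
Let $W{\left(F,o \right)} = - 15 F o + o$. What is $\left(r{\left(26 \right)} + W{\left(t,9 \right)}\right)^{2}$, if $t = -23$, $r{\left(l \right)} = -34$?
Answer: $9486400$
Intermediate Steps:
$W{\left(F,o \right)} = o - 15 F o$ ($W{\left(F,o \right)} = - 15 F o + o = o - 15 F o$)
$\left(r{\left(26 \right)} + W{\left(t,9 \right)}\right)^{2} = \left(-34 + 9 \left(1 - -345\right)\right)^{2} = \left(-34 + 9 \left(1 + 345\right)\right)^{2} = \left(-34 + 9 \cdot 346\right)^{2} = \left(-34 + 3114\right)^{2} = 3080^{2} = 9486400$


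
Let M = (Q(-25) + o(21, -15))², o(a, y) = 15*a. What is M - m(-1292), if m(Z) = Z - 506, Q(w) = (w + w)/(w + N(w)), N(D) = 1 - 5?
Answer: 85876343/841 ≈ 1.0211e+5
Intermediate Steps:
N(D) = -4
Q(w) = 2*w/(-4 + w) (Q(w) = (w + w)/(w - 4) = (2*w)/(-4 + w) = 2*w/(-4 + w))
m(Z) = -506 + Z
M = 84364225/841 (M = (2*(-25)/(-4 - 25) + 15*21)² = (2*(-25)/(-29) + 315)² = (2*(-25)*(-1/29) + 315)² = (50/29 + 315)² = (9185/29)² = 84364225/841 ≈ 1.0031e+5)
M - m(-1292) = 84364225/841 - (-506 - 1292) = 84364225/841 - 1*(-1798) = 84364225/841 + 1798 = 85876343/841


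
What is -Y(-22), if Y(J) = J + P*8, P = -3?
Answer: 46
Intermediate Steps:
Y(J) = -24 + J (Y(J) = J - 3*8 = J - 24 = -24 + J)
-Y(-22) = -(-24 - 22) = -1*(-46) = 46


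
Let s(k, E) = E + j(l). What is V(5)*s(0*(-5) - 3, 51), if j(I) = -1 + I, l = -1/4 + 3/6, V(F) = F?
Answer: 1005/4 ≈ 251.25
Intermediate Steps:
l = 1/4 (l = -1*1/4 + 3*(1/6) = -1/4 + 1/2 = 1/4 ≈ 0.25000)
s(k, E) = -3/4 + E (s(k, E) = E + (-1 + 1/4) = E - 3/4 = -3/4 + E)
V(5)*s(0*(-5) - 3, 51) = 5*(-3/4 + 51) = 5*(201/4) = 1005/4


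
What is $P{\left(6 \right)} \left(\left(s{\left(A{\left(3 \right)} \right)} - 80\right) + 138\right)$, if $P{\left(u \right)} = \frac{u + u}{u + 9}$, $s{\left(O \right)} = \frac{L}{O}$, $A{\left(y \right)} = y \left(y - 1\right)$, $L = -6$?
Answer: $\frac{228}{5} \approx 45.6$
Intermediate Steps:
$A{\left(y \right)} = y \left(-1 + y\right)$
$s{\left(O \right)} = - \frac{6}{O}$
$P{\left(u \right)} = \frac{2 u}{9 + u}$
$P{\left(6 \right)} \left(\left(s{\left(A{\left(3 \right)} \right)} - 80\right) + 138\right) = 2 \cdot 6 \frac{1}{9 + 6} \left(\left(- \frac{6}{3 \left(-1 + 3\right)} - 80\right) + 138\right) = 2 \cdot 6 \cdot \frac{1}{15} \left(\left(- \frac{6}{3 \cdot 2} - 80\right) + 138\right) = 2 \cdot 6 \cdot \frac{1}{15} \left(\left(- \frac{6}{6} - 80\right) + 138\right) = \frac{4 \left(\left(\left(-6\right) \frac{1}{6} - 80\right) + 138\right)}{5} = \frac{4 \left(\left(-1 - 80\right) + 138\right)}{5} = \frac{4 \left(-81 + 138\right)}{5} = \frac{4}{5} \cdot 57 = \frac{228}{5}$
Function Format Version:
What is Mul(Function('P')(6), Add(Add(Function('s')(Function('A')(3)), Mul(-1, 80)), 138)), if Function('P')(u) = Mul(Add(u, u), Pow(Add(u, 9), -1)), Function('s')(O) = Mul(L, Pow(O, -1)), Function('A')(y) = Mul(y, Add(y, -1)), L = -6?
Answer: Rational(228, 5) ≈ 45.600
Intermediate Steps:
Function('A')(y) = Mul(y, Add(-1, y))
Function('s')(O) = Mul(-6, Pow(O, -1))
Function('P')(u) = Mul(2, u, Pow(Add(9, u), -1)) (Function('P')(u) = Mul(Mul(2, u), Pow(Add(9, u), -1)) = Mul(2, u, Pow(Add(9, u), -1)))
Mul(Function('P')(6), Add(Add(Function('s')(Function('A')(3)), Mul(-1, 80)), 138)) = Mul(Mul(2, 6, Pow(Add(9, 6), -1)), Add(Add(Mul(-6, Pow(Mul(3, Add(-1, 3)), -1)), Mul(-1, 80)), 138)) = Mul(Mul(2, 6, Pow(15, -1)), Add(Add(Mul(-6, Pow(Mul(3, 2), -1)), -80), 138)) = Mul(Mul(2, 6, Rational(1, 15)), Add(Add(Mul(-6, Pow(6, -1)), -80), 138)) = Mul(Rational(4, 5), Add(Add(Mul(-6, Rational(1, 6)), -80), 138)) = Mul(Rational(4, 5), Add(Add(-1, -80), 138)) = Mul(Rational(4, 5), Add(-81, 138)) = Mul(Rational(4, 5), 57) = Rational(228, 5)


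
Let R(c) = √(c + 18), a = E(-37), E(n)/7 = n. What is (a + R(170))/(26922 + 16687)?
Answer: -259/43609 + 2*√47/43609 ≈ -0.0056247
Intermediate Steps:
E(n) = 7*n
a = -259 (a = 7*(-37) = -259)
R(c) = √(18 + c)
(a + R(170))/(26922 + 16687) = (-259 + √(18 + 170))/(26922 + 16687) = (-259 + √188)/43609 = (-259 + 2*√47)*(1/43609) = -259/43609 + 2*√47/43609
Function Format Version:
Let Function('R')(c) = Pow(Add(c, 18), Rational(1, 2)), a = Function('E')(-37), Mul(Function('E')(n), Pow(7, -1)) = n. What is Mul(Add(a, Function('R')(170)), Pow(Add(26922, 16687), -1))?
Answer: Add(Rational(-259, 43609), Mul(Rational(2, 43609), Pow(47, Rational(1, 2)))) ≈ -0.0056247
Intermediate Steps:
Function('E')(n) = Mul(7, n)
a = -259 (a = Mul(7, -37) = -259)
Function('R')(c) = Pow(Add(18, c), Rational(1, 2))
Mul(Add(a, Function('R')(170)), Pow(Add(26922, 16687), -1)) = Mul(Add(-259, Pow(Add(18, 170), Rational(1, 2))), Pow(Add(26922, 16687), -1)) = Mul(Add(-259, Pow(188, Rational(1, 2))), Pow(43609, -1)) = Mul(Add(-259, Mul(2, Pow(47, Rational(1, 2)))), Rational(1, 43609)) = Add(Rational(-259, 43609), Mul(Rational(2, 43609), Pow(47, Rational(1, 2))))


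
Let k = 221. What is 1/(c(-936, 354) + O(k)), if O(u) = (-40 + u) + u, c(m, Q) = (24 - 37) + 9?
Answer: 1/398 ≈ 0.0025126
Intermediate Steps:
c(m, Q) = -4 (c(m, Q) = -13 + 9 = -4)
O(u) = -40 + 2*u
1/(c(-936, 354) + O(k)) = 1/(-4 + (-40 + 2*221)) = 1/(-4 + (-40 + 442)) = 1/(-4 + 402) = 1/398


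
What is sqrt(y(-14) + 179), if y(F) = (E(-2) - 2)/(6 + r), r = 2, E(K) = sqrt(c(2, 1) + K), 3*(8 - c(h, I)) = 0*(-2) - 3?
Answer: sqrt(2860 + 2*sqrt(7))/4 ≈ 13.382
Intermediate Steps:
c(h, I) = 9 (c(h, I) = 8 - (0*(-2) - 3)/3 = 8 - (0 - 3)/3 = 8 - 1/3*(-3) = 8 + 1 = 9)
E(K) = sqrt(9 + K)
y(F) = -1/4 + sqrt(7)/8 (y(F) = (sqrt(9 - 2) - 2)/(6 + 2) = (sqrt(7) - 2)/8 = (-2 + sqrt(7))*(1/8) = -1/4 + sqrt(7)/8)
sqrt(y(-14) + 179) = sqrt((-1/4 + sqrt(7)/8) + 179) = sqrt(715/4 + sqrt(7)/8)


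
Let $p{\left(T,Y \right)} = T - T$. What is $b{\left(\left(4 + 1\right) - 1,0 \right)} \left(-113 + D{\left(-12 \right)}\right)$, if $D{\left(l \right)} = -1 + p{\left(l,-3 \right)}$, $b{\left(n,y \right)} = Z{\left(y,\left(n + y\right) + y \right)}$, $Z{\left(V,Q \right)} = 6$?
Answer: $-684$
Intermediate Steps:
$p{\left(T,Y \right)} = 0$
$b{\left(n,y \right)} = 6$
$D{\left(l \right)} = -1$ ($D{\left(l \right)} = -1 + 0 = -1$)
$b{\left(\left(4 + 1\right) - 1,0 \right)} \left(-113 + D{\left(-12 \right)}\right) = 6 \left(-113 - 1\right) = 6 \left(-114\right) = -684$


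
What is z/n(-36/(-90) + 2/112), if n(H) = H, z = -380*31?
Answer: -3298400/117 ≈ -28191.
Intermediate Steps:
z = -11780
z/n(-36/(-90) + 2/112) = -11780/(-36/(-90) + 2/112) = -11780/(-36*(-1/90) + 2*(1/112)) = -11780/(⅖ + 1/56) = -11780/117/280 = -11780*280/117 = -3298400/117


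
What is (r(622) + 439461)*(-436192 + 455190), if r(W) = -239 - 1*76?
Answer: 8342895708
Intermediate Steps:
r(W) = -315 (r(W) = -239 - 76 = -315)
(r(622) + 439461)*(-436192 + 455190) = (-315 + 439461)*(-436192 + 455190) = 439146*18998 = 8342895708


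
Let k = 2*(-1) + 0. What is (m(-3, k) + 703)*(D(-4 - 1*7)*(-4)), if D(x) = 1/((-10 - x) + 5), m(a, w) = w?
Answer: -1402/3 ≈ -467.33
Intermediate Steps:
k = -2 (k = -2 + 0 = -2)
D(x) = 1/(-5 - x)
(m(-3, k) + 703)*(D(-4 - 1*7)*(-4)) = (-2 + 703)*(-1/(5 + (-4 - 1*7))*(-4)) = 701*(-1/(5 + (-4 - 7))*(-4)) = 701*(-1/(5 - 11)*(-4)) = 701*(-1/(-6)*(-4)) = 701*(-1*(-⅙)*(-4)) = 701*((⅙)*(-4)) = 701*(-⅔) = -1402/3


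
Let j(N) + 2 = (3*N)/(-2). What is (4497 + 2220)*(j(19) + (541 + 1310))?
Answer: 24456597/2 ≈ 1.2228e+7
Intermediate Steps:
j(N) = -2 - 3*N/2 (j(N) = -2 + (3*N)/(-2) = -2 + (3*N)*(-½) = -2 - 3*N/2)
(4497 + 2220)*(j(19) + (541 + 1310)) = (4497 + 2220)*((-2 - 3/2*19) + (541 + 1310)) = 6717*((-2 - 57/2) + 1851) = 6717*(-61/2 + 1851) = 6717*(3641/2) = 24456597/2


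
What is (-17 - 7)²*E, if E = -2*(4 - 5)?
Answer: 1152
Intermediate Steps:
E = 2 (E = -2*(-1) = 2)
(-17 - 7)²*E = (-17 - 7)²*2 = (-24)²*2 = 576*2 = 1152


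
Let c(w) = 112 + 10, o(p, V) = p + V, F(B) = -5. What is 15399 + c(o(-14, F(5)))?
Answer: 15521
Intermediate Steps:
o(p, V) = V + p
c(w) = 122
15399 + c(o(-14, F(5))) = 15399 + 122 = 15521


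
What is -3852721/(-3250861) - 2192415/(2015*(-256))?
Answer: 1822924803991/335384827648 ≈ 5.4353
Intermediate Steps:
-3852721/(-3250861) - 2192415/(2015*(-256)) = -3852721*(-1/3250861) - 2192415/(-515840) = 3852721/3250861 - 2192415*(-1/515840) = 3852721/3250861 + 438483/103168 = 1822924803991/335384827648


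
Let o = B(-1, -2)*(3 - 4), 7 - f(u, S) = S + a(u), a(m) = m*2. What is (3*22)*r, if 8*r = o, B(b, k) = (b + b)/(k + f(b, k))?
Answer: 11/6 ≈ 1.8333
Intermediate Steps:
a(m) = 2*m
f(u, S) = 7 - S - 2*u (f(u, S) = 7 - (S + 2*u) = 7 + (-S - 2*u) = 7 - S - 2*u)
B(b, k) = 2*b/(7 - 2*b) (B(b, k) = (b + b)/(k + (7 - k - 2*b)) = (2*b)/(7 - 2*b) = 2*b/(7 - 2*b))
o = 2/9 (o = (-2*(-1)/(-7 + 2*(-1)))*(3 - 4) = -2*(-1)/(-7 - 2)*(-1) = -2*(-1)/(-9)*(-1) = -2*(-1)*(-1/9)*(-1) = -2/9*(-1) = 2/9 ≈ 0.22222)
r = 1/36 (r = (1/8)*(2/9) = 1/36 ≈ 0.027778)
(3*22)*r = (3*22)*(1/36) = 66*(1/36) = 11/6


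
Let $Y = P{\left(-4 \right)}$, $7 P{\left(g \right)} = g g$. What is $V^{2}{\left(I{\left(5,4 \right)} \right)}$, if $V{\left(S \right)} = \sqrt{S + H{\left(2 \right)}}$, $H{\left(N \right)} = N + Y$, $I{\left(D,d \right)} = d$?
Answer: $\frac{58}{7} \approx 8.2857$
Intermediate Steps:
$P{\left(g \right)} = \frac{g^{2}}{7}$ ($P{\left(g \right)} = \frac{g g}{7} = \frac{g^{2}}{7}$)
$Y = \frac{16}{7}$ ($Y = \frac{\left(-4\right)^{2}}{7} = \frac{1}{7} \cdot 16 = \frac{16}{7} \approx 2.2857$)
$H{\left(N \right)} = \frac{16}{7} + N$ ($H{\left(N \right)} = N + \frac{16}{7} = \frac{16}{7} + N$)
$V{\left(S \right)} = \sqrt{\frac{30}{7} + S}$ ($V{\left(S \right)} = \sqrt{S + \left(\frac{16}{7} + 2\right)} = \sqrt{S + \frac{30}{7}} = \sqrt{\frac{30}{7} + S}$)
$V^{2}{\left(I{\left(5,4 \right)} \right)} = \left(\frac{\sqrt{210 + 49 \cdot 4}}{7}\right)^{2} = \left(\frac{\sqrt{210 + 196}}{7}\right)^{2} = \left(\frac{\sqrt{406}}{7}\right)^{2} = \frac{58}{7}$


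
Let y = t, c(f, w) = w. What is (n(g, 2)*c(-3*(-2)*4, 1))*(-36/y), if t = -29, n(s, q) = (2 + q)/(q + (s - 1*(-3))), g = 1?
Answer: 24/29 ≈ 0.82759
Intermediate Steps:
n(s, q) = (2 + q)/(3 + q + s) (n(s, q) = (2 + q)/(q + (s + 3)) = (2 + q)/(q + (3 + s)) = (2 + q)/(3 + q + s))
y = -29
(n(g, 2)*c(-3*(-2)*4, 1))*(-36/y) = (((2 + 2)/(3 + 2 + 1))*1)*(-36/(-29)) = ((4/6)*1)*(-36*(-1/29)) = (((⅙)*4)*1)*(36/29) = ((⅔)*1)*(36/29) = (⅔)*(36/29) = 24/29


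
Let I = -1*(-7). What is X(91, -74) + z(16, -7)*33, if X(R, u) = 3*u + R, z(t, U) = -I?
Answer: -362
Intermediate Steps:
I = 7
z(t, U) = -7 (z(t, U) = -1*7 = -7)
X(R, u) = R + 3*u
X(91, -74) + z(16, -7)*33 = (91 + 3*(-74)) - 7*33 = (91 - 222) - 231 = -131 - 231 = -362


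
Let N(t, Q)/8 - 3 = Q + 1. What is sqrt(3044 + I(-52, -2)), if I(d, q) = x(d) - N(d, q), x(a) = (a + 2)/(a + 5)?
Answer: sqrt(6691202)/47 ≈ 55.037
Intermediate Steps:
N(t, Q) = 32 + 8*Q (N(t, Q) = 24 + 8*(Q + 1) = 24 + 8*(1 + Q) = 24 + (8 + 8*Q) = 32 + 8*Q)
x(a) = (2 + a)/(5 + a)
I(d, q) = -32 - 8*q + (2 + d)/(5 + d) (I(d, q) = (2 + d)/(5 + d) - (32 + 8*q) = (2 + d)/(5 + d) + (-32 - 8*q) = -32 - 8*q + (2 + d)/(5 + d))
sqrt(3044 + I(-52, -2)) = sqrt(3044 + (2 - 52 - 8*(4 - 2)*(5 - 52))/(5 - 52)) = sqrt(3044 + (2 - 52 - 8*2*(-47))/(-47)) = sqrt(3044 - (2 - 52 + 752)/47) = sqrt(3044 - 1/47*702) = sqrt(3044 - 702/47) = sqrt(142366/47) = sqrt(6691202)/47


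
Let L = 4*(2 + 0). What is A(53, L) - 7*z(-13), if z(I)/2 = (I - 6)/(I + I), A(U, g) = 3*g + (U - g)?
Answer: 764/13 ≈ 58.769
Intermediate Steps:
L = 8 (L = 4*2 = 8)
A(U, g) = U + 2*g
z(I) = (-6 + I)/I (z(I) = 2*((I - 6)/(I + I)) = 2*((-6 + I)/((2*I))) = 2*((-6 + I)*(1/(2*I))) = 2*((-6 + I)/(2*I)) = (-6 + I)/I)
A(53, L) - 7*z(-13) = (53 + 2*8) - 7*(-6 - 13)/(-13) = (53 + 16) - 7*(-1/13*(-19)) = 69 - 7*19/13 = 69 - 1*133/13 = 69 - 133/13 = 764/13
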